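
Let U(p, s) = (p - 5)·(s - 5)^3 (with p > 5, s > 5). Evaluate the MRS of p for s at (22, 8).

MU_p = (s−5)^3, MU_s = 3·(p−5)·(s−5)^2.
MRS = (1/3)·(s−5)/(p−5).
At (22, 8): MRS = 1/17.
The indifference curve has slope −1/17 at this bundle.

MRS = 1/17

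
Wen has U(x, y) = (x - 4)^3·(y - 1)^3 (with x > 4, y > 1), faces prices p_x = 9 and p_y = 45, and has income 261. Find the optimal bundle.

MU_x = 3·(x−4)^2·(y−1)^3, MU_y = 3·(x−4)^3·(y−1)^2.
MRS = (y−1)/(x−4).
Tangency: set MRS = p_x/p_y = 9/45 = 0.2.
So (y − 1)/(x − 4) = 0.2, i.e. (y − 1) = 0.2·(x − 4).
Rewrite the budget in excess-of-subsistence terms: 9·(x − 4) + 45·(y − 1) = 261 − 9·4 − 45·1 = 180.
Substituting, 18·(x − 4) = 180, so x − 4 = 10 and x* = 14.
Then y − 1 = 0.2·10 = 2, so y* = 3.

x* = 14, y* = 3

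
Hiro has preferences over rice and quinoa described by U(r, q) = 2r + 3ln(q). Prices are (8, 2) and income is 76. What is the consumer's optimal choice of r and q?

r* = 8, q* = 6

MU_r = 2, MU_q = 3/q.
MRS = 2 ÷ (3/q).
Tangency: set MRS = p_r/p_q = 8/2 = 4.
MRS depends only on q: (2/3)·q = 4 ⇒ q* = 4/(2/3) = 6.
From the budget, 8·r = 76 − 2·6 = 64, so r* = 8.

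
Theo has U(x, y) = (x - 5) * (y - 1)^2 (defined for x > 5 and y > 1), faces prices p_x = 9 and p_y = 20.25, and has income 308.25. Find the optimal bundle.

MU_x = (y−1)^2, MU_y = 2·(x−5)·(y−1).
MRS = (1/2)·(y−1)/(x−5).
Tangency: set MRS = p_x/p_y = 9/20.25 = 4/9.
So (1/2)·(y − 1)/(x − 5) = 4/9, i.e. (y − 1) = (8/9)·(x − 5).
Rewrite the budget in excess-of-subsistence terms: 9·(x − 5) + 20.25·(y − 1) = 308.25 − 9·5 − 20.25·1 = 243.
Substituting, 27·(x − 5) = 243, so x − 5 = 9 and x* = 14.
Then y − 1 = (8/9)·9 = 8, so y* = 9.

x* = 14, y* = 9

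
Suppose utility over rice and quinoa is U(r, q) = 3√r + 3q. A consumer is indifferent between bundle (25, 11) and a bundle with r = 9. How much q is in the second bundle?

q = 13

U(25, 11) = 48.
Set U(9, q) = 48 and solve.
With r = 9: √9 = 3, so 3q = 48 − 3·3 = 39 and q = 13.
Check: U(9, 13) = 48.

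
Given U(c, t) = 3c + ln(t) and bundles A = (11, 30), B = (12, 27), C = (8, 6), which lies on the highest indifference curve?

Evaluate utility at each bundle:
U(A) = 36.401.
U(B) = 39.296.
U(C) = 25.792.
Highest utility is B, so B ≻ A ≻ C.

Bundle B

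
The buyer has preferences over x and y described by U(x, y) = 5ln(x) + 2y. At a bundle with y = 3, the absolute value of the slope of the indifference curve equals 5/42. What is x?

x = 21

MU_x = 5/x, MU_y = 2.
MRS = 5/x ÷ 2.
MRS depends only on x: 2.5/x = 5/42 ⇒ x = 2.5/(5/42) = 21.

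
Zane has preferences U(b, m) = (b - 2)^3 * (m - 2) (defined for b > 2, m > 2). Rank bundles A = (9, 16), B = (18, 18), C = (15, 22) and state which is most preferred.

Bundle B

Evaluate utility at each bundle:
U(A) = 4802.
U(B) = 65536.
U(C) = 43940.
Highest utility is B, so B ≻ C ≻ A.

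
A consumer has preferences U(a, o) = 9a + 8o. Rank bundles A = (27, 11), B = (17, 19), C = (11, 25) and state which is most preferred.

Evaluate utility at each bundle:
U(A) = 331.
U(B) = 305.
U(C) = 299.
Highest utility is A, so A ≻ B ≻ C.

Bundle A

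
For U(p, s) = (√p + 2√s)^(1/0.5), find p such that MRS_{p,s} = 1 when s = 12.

For CES with ρ = 0.5, MRS = (1/2)·√(s/p).
Setting (1/2)·√(12/p) = 1 gives √(12/p) = 2, so 12/p = 4 and p = 3.

p = 3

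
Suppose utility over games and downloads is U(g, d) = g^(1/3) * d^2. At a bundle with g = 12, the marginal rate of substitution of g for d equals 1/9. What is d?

d = 8

MU_g = 1/3·g^(-2/3)·d^2 and MU_d = 2·g^(1/3)·d.
MRS = MU_g/MU_d = (1/6)·d/g.
Substitute g = 12: MRS = d/72. Setting d/72 = 1/9 gives d = (1/9)·72 = 8.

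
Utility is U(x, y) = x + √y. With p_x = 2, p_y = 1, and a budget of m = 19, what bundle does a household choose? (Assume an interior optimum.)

MU_x = 1, MU_y = 1/(2√y).
MRS = 1 ÷ (1/(2√y)).
Tangency: set MRS = p_x/p_y = 2/1 = 2.
MRS depends only on y: 2·√y = 2 ⇒ √y = 2/2 = 1 ⇒ y* = 1.
From the budget, 2·x = 19 − 1·1 = 18, so x* = 9.

x* = 9, y* = 1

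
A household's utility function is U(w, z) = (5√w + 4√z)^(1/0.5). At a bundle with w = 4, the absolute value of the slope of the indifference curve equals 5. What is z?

For CES with ρ = 0.5, MRS = (5/4)·√(z/w).
Setting (5/4)·√(z/4) = 5 gives √(z/4) = 4, so z/4 = 16 and z = 64.

z = 64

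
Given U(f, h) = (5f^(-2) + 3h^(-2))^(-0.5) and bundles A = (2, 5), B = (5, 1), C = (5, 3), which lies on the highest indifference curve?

Evaluate utility at each bundle:
U(A) = 0.854.
U(B) = 0.559.
U(C) = 1.369.
Highest utility is C, so C ≻ A ≻ B.

Bundle C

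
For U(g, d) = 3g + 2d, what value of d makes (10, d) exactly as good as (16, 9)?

d = 18

U(16, 9) = 66.
Set U(10, d) = 66 and solve.
3·10 + 2d = 66 ⇒ 2d = 36 ⇒ d = 18.
Check: U(10, 18) = 66.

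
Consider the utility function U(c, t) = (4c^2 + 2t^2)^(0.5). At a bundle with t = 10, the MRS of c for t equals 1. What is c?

For CES with ρ = 2, MRS = (4/2)·(t/c)^(-1).
Setting (4/2)·(10/c)^(-1) = 1 gives (10/c)^(-1) = 0.5, so 10/c = 2 and c = 5.

c = 5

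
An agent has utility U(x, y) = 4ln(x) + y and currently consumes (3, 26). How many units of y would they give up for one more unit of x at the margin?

MU_x = 4/x, MU_y = 1.
MRS = 4/x ÷ 1.
At (3, 26): MRS = 4/3.
That is, one extra unit of x is worth 4/3 units of y at the margin.

MRS = 4/3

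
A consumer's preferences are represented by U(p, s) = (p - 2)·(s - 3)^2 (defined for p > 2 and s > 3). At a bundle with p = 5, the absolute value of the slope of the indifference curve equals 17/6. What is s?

s = 20

MU_p = (s−3)^2, MU_s = 2·(p−2)·(s−3).
MRS = (1/2)·(s−3)/(p−2).
Substitute p = 5: MRS = (s − 3)/6. Setting this equal to 17/6 gives s − 3 = (17/6)·6 = 17, so s = 20.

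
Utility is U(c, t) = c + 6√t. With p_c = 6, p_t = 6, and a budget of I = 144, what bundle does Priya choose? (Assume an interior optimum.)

c* = 15, t* = 9

MU_c = 1, MU_t = 6/(2√t).
MRS = 1 ÷ (6/(2√t)).
Tangency: set MRS = p_c/p_t = 6/6 = 1.
MRS depends only on t: (1/3)·√t = 1 ⇒ √t = 1/(1/3) = 3 ⇒ t* = 9.
From the budget, 6·c = 144 − 6·9 = 90, so c* = 15.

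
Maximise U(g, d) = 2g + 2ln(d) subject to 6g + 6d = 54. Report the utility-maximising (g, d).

MU_g = 2, MU_d = 2/d.
MRS = 2 ÷ (2/d).
Tangency: set MRS = p_g/p_d = 6/6 = 1.
MRS depends only on d: d = 1 ⇒ d* = 1.
From the budget, 6·g = 54 − 6·1 = 48, so g* = 8.

g* = 8, d* = 1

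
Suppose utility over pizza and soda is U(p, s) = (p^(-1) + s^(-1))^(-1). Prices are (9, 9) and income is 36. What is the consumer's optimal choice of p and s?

p* = 2, s* = 2

For CES with ρ = -1, MRS = (s/p)^2.
Tangency: set MRS = p_p/p_s = 9/9 = 1.
So (s/p)^2 = 1; taking the square root, s/p = 1, i.e. s = p.
Substitute into the budget 9·p + 9·s = 36: 18·p = 36, so p* = 2 and s* = 2.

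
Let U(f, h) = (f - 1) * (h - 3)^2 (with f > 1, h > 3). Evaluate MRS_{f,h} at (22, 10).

MRS = 1/6

MU_f = (h−3)^2, MU_h = 2·(f−1)·(h−3).
MRS = (1/2)·(h−3)/(f−1).
At (22, 10): MRS = 1/6.
So at (22, 10) the consumer would give up 1/6 units of h for one more unit of f.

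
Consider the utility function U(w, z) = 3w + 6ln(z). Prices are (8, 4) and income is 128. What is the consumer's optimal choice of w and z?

w* = 14, z* = 4

MU_w = 3, MU_z = 6/z.
MRS = 3 ÷ (6/z).
Tangency: set MRS = p_w/p_z = 8/4 = 2.
MRS depends only on z: 0.5·z = 2 ⇒ z* = 2/0.5 = 4.
From the budget, 8·w = 128 − 4·4 = 112, so w* = 14.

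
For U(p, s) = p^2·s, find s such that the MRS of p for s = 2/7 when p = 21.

s = 3

MU_p = 2·p·s and MU_s = p^2.
MRS = MU_p/MU_s = (2/1)·s/p.
Substitute p = 21: MRS = s/10.5. Setting s/10.5 = 2/7 gives s = (2/7)·10.5 = 3.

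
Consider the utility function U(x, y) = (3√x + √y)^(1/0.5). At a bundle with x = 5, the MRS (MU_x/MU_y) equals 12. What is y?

y = 80

For CES with ρ = 0.5, MRS = (3/1)·√(y/x).
Setting (3/1)·√(y/5) = 12 gives √(y/5) = 4, so y/5 = 16 and y = 80.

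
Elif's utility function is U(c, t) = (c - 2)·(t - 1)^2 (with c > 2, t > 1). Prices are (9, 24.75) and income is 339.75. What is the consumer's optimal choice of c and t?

c* = 13, t* = 9

MU_c = (t−1)^2, MU_t = 2·(c−2)·(t−1).
MRS = (1/2)·(t−1)/(c−2).
Tangency: set MRS = p_c/p_t = 9/24.75 = 4/11.
So (1/2)·(t − 1)/(c − 2) = 4/11, i.e. (t − 1) = (8/11)·(c − 2).
Rewrite the budget in excess-of-subsistence terms: 9·(c − 2) + 24.75·(t − 1) = 339.75 − 9·2 − 24.75·1 = 297.
Substituting, 27·(c − 2) = 297, so c − 2 = 11 and c* = 13.
Then t − 1 = (8/11)·11 = 8, so t* = 9.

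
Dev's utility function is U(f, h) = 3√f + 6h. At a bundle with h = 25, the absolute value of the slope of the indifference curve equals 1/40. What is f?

MU_f = 3/(2√f), MU_h = 6.
MRS = 3/(2√f) ÷ 6.
MRS depends only on f: 0.25/√f = 1/40 ⇒ √f = 0.25/(1/40) = 10 ⇒ f = 100.

f = 100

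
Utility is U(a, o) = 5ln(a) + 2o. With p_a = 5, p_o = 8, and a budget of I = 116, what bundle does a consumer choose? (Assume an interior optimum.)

a* = 4, o* = 12

MU_a = 5/a, MU_o = 2.
MRS = 5/a ÷ 2.
Tangency: set MRS = p_a/p_o = 5/8 = 0.625.
MRS depends only on a: 2.5/a = 0.625 ⇒ a* = 2.5/0.625 = 4.
From the budget, 8·o = 116 − 5·4 = 96, so o* = 12.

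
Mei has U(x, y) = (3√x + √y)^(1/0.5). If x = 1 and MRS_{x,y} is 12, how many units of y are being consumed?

y = 16

For CES with ρ = 0.5, MRS = (3/1)·√(y/x).
Setting (3/1)·√(y/1) = 12 gives √(y/1) = 4, so y/1 = 16 and y = 16.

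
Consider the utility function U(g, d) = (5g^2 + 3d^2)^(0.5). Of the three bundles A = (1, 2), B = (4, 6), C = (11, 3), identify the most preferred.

Bundle C

Evaluate utility at each bundle:
U(A) = 4.123.
U(B) = 13.711.
U(C) = 25.140.
Highest utility is C, so C ≻ B ≻ A.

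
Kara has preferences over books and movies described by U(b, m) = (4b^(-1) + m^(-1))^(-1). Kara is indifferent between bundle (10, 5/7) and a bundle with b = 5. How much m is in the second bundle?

U depends on (b, m) only through S = 4b^(-1) + m^(-1), so equal utility means equal S. At (10, 5/7): S = 1.8.
With b = 5: 4·5^(-1) = 0.8, so m^(-1) = 1.8 − 0.8 = 1.
Hence m = 1/1 = 1.
Check: U(5, 1) = 0.5556.

m = 1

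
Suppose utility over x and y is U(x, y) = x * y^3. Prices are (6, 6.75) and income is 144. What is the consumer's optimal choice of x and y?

MU_x = y^3 and MU_y = 3·x·y^2.
MRS = MU_x/MU_y = (1/3)·y/x.
Tangency: set MRS = p_x/p_y = 6/6.75 = 8/9.
So (1/3)·y/x = 8/9, i.e. y = (8/3)·x.
Substitute into the budget 6·x + 6.75·y = 144: 24·x = 144, so x* = 6.
Then y* = (8/3)·6 = 16.

x* = 6, y* = 16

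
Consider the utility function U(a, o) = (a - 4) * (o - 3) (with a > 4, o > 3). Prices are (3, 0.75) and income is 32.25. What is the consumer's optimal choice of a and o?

MU_a = (o−3), MU_o = (a−4).
MRS = (o−3)/(a−4).
Tangency: set MRS = p_a/p_o = 3/0.75 = 4.
So (o − 3)/(a − 4) = 4, i.e. (o − 3) = 4·(a − 4).
Rewrite the budget in excess-of-subsistence terms: 3·(a − 4) + 0.75·(o − 3) = 32.25 − 3·4 − 0.75·3 = 18.
Substituting, 6·(a − 4) = 18, so a − 4 = 3 and a* = 7.
Then o − 3 = 4·3 = 12, so o* = 15.

a* = 7, o* = 15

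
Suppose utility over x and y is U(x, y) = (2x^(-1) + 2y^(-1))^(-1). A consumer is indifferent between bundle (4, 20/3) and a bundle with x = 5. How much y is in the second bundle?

U depends on (x, y) only through S = 2x^(-1) + 2y^(-1), so equal utility means equal S. At (4, 20/3): S = 0.8.
With x = 5: 2·5^(-1) = 0.4, so 2y^(-1) = 0.8 − 0.4 = 0.4, i.e. y^(-1) = 0.2.
Hence y = 1/0.2 = 5.
Check: U(5, 5) = 1.25.

y = 5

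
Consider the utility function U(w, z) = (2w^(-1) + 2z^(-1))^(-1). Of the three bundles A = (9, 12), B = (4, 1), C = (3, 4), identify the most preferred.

Evaluate utility at each bundle:
U(A) = 2.571.
U(B) = 0.400.
U(C) = 0.857.
Highest utility is A, so A ≻ C ≻ B.

Bundle A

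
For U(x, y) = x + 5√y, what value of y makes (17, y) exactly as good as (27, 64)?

U(27, 64) = 67.
Set U(17, y) = 67 and solve.
With x = 17: 5√y = 67 − 17 = 50, so √y = 10 and y = 100.
Check: U(17, 100) = 67.

y = 100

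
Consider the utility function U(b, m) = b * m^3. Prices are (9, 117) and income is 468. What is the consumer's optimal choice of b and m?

MU_b = m^3 and MU_m = 3·b·m^2.
MRS = MU_b/MU_m = (1/3)·m/b.
Tangency: set MRS = p_b/p_m = 9/117 = 1/13.
So (1/3)·m/b = 1/13, i.e. m = (3/13)·b.
Substitute into the budget 9·b + 117·m = 468: 36·b = 468, so b* = 13.
Then m* = (3/13)·13 = 3.

b* = 13, m* = 3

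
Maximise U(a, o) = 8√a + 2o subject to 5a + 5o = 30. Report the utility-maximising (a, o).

MU_a = 8/(2√a), MU_o = 2.
MRS = 8/(2√a) ÷ 2.
Tangency: set MRS = p_a/p_o = 5/5 = 1.
MRS depends only on a: 2/√a = 1 ⇒ √a = 2/1 = 2 ⇒ a* = 4.
From the budget, 5·o = 30 − 5·4 = 10, so o* = 2.

a* = 4, o* = 2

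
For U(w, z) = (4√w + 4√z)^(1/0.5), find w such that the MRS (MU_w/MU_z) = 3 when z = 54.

w = 6

For CES with ρ = 0.5, MRS = √(z/w).
Setting √(54/w) = 3 gives 54/w = 9 and w = 6.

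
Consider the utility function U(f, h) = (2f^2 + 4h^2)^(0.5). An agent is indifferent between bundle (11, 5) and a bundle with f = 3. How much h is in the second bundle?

U depends on (f, h) only through S = 2f^2 + 4h^2, so equal utility means equal S. At (11, 5): S = 342.
With f = 3: 2·3^2 = 18, so 4h^2 = 342 − 18 = 324, i.e. h^2 = 81.
Hence h = √81 = 9.
Check: U(3, 9) = 18.4932.

h = 9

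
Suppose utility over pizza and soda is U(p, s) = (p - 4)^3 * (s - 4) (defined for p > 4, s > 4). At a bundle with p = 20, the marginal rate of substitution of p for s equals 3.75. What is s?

s = 24

MU_p = 3·(p−4)^2·(s−4), MU_s = (p−4)^3.
MRS = (3/1)·(s−4)/(p−4).
Substitute p = 20: MRS = (s − 4)/(16/3). Setting this equal to 3.75 gives s − 4 = 3.75·(16/3) = 20, so s = 24.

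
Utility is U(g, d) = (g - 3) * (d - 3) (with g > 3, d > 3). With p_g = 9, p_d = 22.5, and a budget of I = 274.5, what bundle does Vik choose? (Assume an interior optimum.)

MU_g = (d−3), MU_d = (g−3).
MRS = (d−3)/(g−3).
Tangency: set MRS = p_g/p_d = 9/22.5 = 0.4.
So (d − 3)/(g − 3) = 0.4, i.e. (d − 3) = 0.4·(g − 3).
Rewrite the budget in excess-of-subsistence terms: 9·(g − 3) + 22.5·(d − 3) = 274.5 − 9·3 − 22.5·3 = 180.
Substituting, 18·(g − 3) = 180, so g − 3 = 10 and g* = 13.
Then d − 3 = 0.4·10 = 4, so d* = 7.

g* = 13, d* = 7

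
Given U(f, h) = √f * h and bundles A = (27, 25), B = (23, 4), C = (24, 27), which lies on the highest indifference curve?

Bundle C

Evaluate utility at each bundle:
U(A) = 129.904.
U(B) = 19.183.
U(C) = 132.272.
Highest utility is C, so C ≻ A ≻ B.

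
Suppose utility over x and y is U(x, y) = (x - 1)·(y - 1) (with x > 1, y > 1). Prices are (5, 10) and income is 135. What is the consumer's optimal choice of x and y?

MU_x = (y−1), MU_y = (x−1).
MRS = (y−1)/(x−1).
Tangency: set MRS = p_x/p_y = 5/10 = 0.5.
So (y − 1)/(x − 1) = 0.5, i.e. (y − 1) = 0.5·(x − 1).
Rewrite the budget in excess-of-subsistence terms: 5·(x − 1) + 10·(y − 1) = 135 − 5·1 − 10·1 = 120.
Substituting, 10·(x − 1) = 120, so x − 1 = 12 and x* = 13.
Then y − 1 = 0.5·12 = 6, so y* = 7.

x* = 13, y* = 7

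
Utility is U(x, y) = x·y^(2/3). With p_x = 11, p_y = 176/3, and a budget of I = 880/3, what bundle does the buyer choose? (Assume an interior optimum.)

x* = 16, y* = 2

MU_x = y^(2/3) and MU_y = 2/3·x·y^(-1/3).
MRS = MU_x/MU_y = (1.5)·y/x.
Tangency: set MRS = p_x/p_y = 11/(176/3) = 3/16.
So (1.5)·y/x = 3/16, i.e. y = 0.125·x.
Substitute into the budget 11·x + (176/3)·y = 880/3: (55/3)·x = 880/3, so x* = 16.
Then y* = 0.125·16 = 2.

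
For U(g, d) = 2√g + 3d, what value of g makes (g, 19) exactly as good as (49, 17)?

U(49, 17) = 65.
Set U(g, 19) = 65 and solve.
With d = 19: 2√g = 65 − 3·19 = 8, so √g = 4 and g = 16.
Check: U(16, 19) = 65.

g = 16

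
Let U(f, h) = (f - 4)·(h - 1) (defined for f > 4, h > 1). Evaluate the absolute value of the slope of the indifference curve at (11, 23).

MRS = 22/7

MU_f = (h−1), MU_h = (f−4).
MRS = (h−1)/(f−4).
At (11, 23): MRS = 22/7.
That is, one extra unit of f is worth 22/7 units of h at the margin.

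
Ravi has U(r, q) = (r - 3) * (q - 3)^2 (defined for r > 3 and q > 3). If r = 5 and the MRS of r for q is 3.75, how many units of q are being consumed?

q = 18

MU_r = (q−3)^2, MU_q = 2·(r−3)·(q−3).
MRS = (1/2)·(q−3)/(r−3).
Substitute r = 5: MRS = (q − 3)/4. Setting this equal to 3.75 gives q − 3 = 3.75·4 = 15, so q = 18.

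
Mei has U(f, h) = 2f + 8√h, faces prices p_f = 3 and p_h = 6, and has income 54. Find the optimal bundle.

MU_f = 2, MU_h = 8/(2√h).
MRS = 2 ÷ (8/(2√h)).
Tangency: set MRS = p_f/p_h = 3/6 = 0.5.
MRS depends only on h: 0.5·√h = 0.5 ⇒ √h = 0.5/0.5 = 1 ⇒ h* = 1.
From the budget, 3·f = 54 − 6·1 = 48, so f* = 16.

f* = 16, h* = 1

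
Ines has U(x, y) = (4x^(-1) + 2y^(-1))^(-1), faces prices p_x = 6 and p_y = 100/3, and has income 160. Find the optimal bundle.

For CES with ρ = -1, MRS = (4/2)·(y/x)^2.
Tangency: set MRS = p_x/p_y = 6/(100/3) = 9/50.
So (y/x)^2 = 9/100; taking the square root, y/x = 0.3, i.e. y = 0.3·x.
Substitute into the budget 6·x + (100/3)·y = 160: 16·x = 160, so x* = 10 and y* = 0.3·10 = 3.

x* = 10, y* = 3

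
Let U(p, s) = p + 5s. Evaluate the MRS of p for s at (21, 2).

MRS = 0.2

MU_p = 1, MU_s = 5, so MRS = 1/5 = 0.2 at every bundle.
At (21, 2): MRS = 0.2.
The indifference curve has slope −0.2 at this bundle.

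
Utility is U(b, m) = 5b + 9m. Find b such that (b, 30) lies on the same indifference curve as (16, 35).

U(16, 35) = 395.
Set U(b, 30) = 395 and solve.
5b + 9·30 = 395 ⇒ 5b = 125 ⇒ b = 25.
Check: U(25, 30) = 395.

b = 25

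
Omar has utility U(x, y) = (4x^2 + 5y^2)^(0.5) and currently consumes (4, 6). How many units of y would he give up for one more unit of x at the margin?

For CES with ρ = 2, MRS = (4/5)·(y/x)^(-1).
At (4, 6): MRS = 8/15.
That is, one extra unit of x is worth 8/15 units of y at the margin.

MRS = 8/15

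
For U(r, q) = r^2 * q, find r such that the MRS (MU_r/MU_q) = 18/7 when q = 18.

MU_r = 2·r·q and MU_q = r^2.
MRS = MU_r/MU_q = (2/1)·q/r.
Substitute q = 18: MRS = 36/r. Setting 36/r = 18/7 gives r = 36/(18/7) = 14.

r = 14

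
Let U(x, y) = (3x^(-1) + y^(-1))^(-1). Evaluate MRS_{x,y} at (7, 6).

For CES with ρ = -1, MRS = (3/1)·(y/x)^2.
At (7, 6): MRS = 108/49.
So at (7, 6) the consumer would give up 108/49 units of y for one more unit of x.

MRS = 108/49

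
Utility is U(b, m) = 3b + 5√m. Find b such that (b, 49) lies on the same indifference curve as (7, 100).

b = 12

U(7, 100) = 71.
Set U(b, 49) = 71 and solve.
With m = 49: √49 = 7, so 3b = 71 − 5·7 = 36 and b = 12.
Check: U(12, 49) = 71.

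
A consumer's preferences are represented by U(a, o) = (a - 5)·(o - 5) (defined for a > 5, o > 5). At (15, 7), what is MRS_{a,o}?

MU_a = (o−5), MU_o = (a−5).
MRS = (o−5)/(a−5).
At (15, 7): MRS = 0.2.
So at (15, 7) the consumer would give up 0.2 units of o for one more unit of a.

MRS = 0.2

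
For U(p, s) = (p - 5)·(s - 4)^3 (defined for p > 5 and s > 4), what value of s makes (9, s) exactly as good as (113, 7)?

s = 13

U(113, 7) = 2916.
Set U(9, s) = 2916 and solve.
With p = 9: (9 − 5) = 4, so (s − 4)^3 = 2916/4 = 729.
Taking the cube root (with s > 4): s − 4 = 9, so s = 13.
Check: U(9, 13) = 2916.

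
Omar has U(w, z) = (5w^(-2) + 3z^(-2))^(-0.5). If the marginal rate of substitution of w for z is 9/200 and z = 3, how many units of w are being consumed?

w = 10

For CES with ρ = -2, MRS = (5/3)·(z/w)^3.
Setting (5/3)·(3/w)^3 = 9/200 gives (3/w)^3 = 27/1000, so 3/w = 0.3 and w = 10.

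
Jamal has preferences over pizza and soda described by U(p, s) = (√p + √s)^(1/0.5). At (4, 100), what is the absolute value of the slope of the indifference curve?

For CES with ρ = 0.5, MRS = √(s/p).
At (4, 100): MRS = 5.
That is, one extra unit of p is worth 5 units of s at the margin.

MRS = 5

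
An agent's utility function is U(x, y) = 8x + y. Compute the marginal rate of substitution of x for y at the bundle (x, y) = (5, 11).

MU_x = 8, MU_y = 1, so MRS = 8/1 = 8 at every bundle.
At (5, 11): MRS = 8.
That is, one extra unit of x is worth 8 units of y at the margin.

MRS = 8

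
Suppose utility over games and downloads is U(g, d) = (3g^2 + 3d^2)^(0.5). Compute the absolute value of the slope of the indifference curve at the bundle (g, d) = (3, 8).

For CES with ρ = 2, MRS = (d/g)^(-1).
At (3, 8): MRS = 0.375.
So at (3, 8) the consumer would give up 0.375 units of d for one more unit of g.

MRS = 0.375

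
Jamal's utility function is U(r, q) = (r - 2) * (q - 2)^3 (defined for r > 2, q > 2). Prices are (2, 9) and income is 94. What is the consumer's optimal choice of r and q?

MU_r = (q−2)^3, MU_q = 3·(r−2)·(q−2)^2.
MRS = (1/3)·(q−2)/(r−2).
Tangency: set MRS = p_r/p_q = 2/9.
So (1/3)·(q − 2)/(r − 2) = 2/9, i.e. (q − 2) = (2/3)·(r − 2).
Rewrite the budget in excess-of-subsistence terms: 2·(r − 2) + 9·(q − 2) = 94 − 2·2 − 9·2 = 72.
Substituting, 8·(r − 2) = 72, so r − 2 = 9 and r* = 11.
Then q − 2 = (2/3)·9 = 6, so q* = 8.

r* = 11, q* = 8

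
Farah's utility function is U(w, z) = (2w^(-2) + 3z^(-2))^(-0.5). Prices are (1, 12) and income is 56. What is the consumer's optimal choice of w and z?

w* = 8, z* = 4

For CES with ρ = -2, MRS = (2/3)·(z/w)^3.
Tangency: set MRS = p_w/p_z = 1/12.
So (z/w)^3 = 0.125; taking the cube root, z/w = 0.5, i.e. z = 0.5·w.
Substitute into the budget 1·w + 12·z = 56: 7·w = 56, so w* = 8 and z* = 0.5·8 = 4.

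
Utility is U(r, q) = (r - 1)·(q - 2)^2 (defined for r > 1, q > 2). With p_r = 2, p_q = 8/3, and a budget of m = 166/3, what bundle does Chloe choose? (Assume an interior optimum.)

MU_r = (q−2)^2, MU_q = 2·(r−1)·(q−2).
MRS = (1/2)·(q−2)/(r−1).
Tangency: set MRS = p_r/p_q = 2/(8/3) = 0.75.
So (1/2)·(q − 2)/(r − 1) = 0.75, i.e. (q − 2) = 1.5·(r − 1).
Rewrite the budget in excess-of-subsistence terms: 2·(r − 1) + (8/3)·(q − 2) = 166/3 − 2·1 − (8/3)·2 = 48.
Substituting, 6·(r − 1) = 48, so r − 1 = 8 and r* = 9.
Then q − 2 = 1.5·8 = 12, so q* = 14.

r* = 9, q* = 14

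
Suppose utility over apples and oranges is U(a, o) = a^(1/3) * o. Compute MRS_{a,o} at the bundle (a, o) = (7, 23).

MRS = 23/21

MU_a = 1/3·a^(-2/3)·o and MU_o = a^(1/3).
MRS = MU_a/MU_o = (1/3)·o/a.
At (7, 23): MRS = 23/21.
So at (7, 23) the consumer would give up 23/21 units of o for one more unit of a.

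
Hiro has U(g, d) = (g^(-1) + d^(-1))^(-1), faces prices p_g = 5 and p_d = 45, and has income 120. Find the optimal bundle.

g* = 6, d* = 2

For CES with ρ = -1, MRS = (d/g)^2.
Tangency: set MRS = p_g/p_d = 5/45 = 1/9.
So (d/g)^2 = 1/9; taking the square root, d/g = 1/3, i.e. d = (1/3)·g.
Substitute into the budget 5·g + 45·d = 120: 20·g = 120, so g* = 6 and d* = (1/3)·6 = 2.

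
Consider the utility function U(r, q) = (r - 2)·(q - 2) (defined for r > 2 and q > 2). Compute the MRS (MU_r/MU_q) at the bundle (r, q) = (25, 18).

MU_r = (q−2), MU_q = (r−2).
MRS = (q−2)/(r−2).
At (25, 18): MRS = 16/23.
That is, one extra unit of r is worth 16/23 units of q at the margin.

MRS = 16/23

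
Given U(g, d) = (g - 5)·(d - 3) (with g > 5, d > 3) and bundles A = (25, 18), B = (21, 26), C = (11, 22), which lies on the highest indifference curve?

Bundle B

Evaluate utility at each bundle:
U(A) = 300.
U(B) = 368.
U(C) = 114.
Highest utility is B, so B ≻ A ≻ C.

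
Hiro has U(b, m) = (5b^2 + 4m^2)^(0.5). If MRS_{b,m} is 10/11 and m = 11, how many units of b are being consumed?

b = 8

For CES with ρ = 2, MRS = (5/4)·(m/b)^(-1).
Setting (5/4)·(11/b)^(-1) = 10/11 gives (11/b)^(-1) = 8/11, so 11/b = 1.375 and b = 8.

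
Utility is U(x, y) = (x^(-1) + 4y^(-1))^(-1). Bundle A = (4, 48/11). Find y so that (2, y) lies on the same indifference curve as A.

U depends on (x, y) only through S = x^(-1) + 4y^(-1), so equal utility means equal S. At (4, 48/11): S = 7/6.
With x = 2: 2^(-1) = 0.5, so 4y^(-1) = 7/6 − 0.5 = 2/3, i.e. y^(-1) = 1/6.
Hence y = 1/(1/6) = 6.
Check: U(2, 6) = 0.8571.

y = 6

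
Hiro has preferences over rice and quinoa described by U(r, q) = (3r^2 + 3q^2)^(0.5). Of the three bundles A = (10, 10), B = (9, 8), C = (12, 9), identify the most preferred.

Bundle C

Evaluate utility at each bundle:
U(A) = 24.495.
U(B) = 20.857.
U(C) = 25.981.
Highest utility is C, so C ≻ A ≻ B.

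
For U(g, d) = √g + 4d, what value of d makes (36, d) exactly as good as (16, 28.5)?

U(16, 28.5) = 118.
Set U(36, d) = 118 and solve.
With g = 36: √36 = 6, so 4d = 118 − 6 = 112 and d = 28.
Check: U(36, 28) = 118.

d = 28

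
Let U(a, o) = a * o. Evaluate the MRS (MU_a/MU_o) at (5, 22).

MU_a = o and MU_o = a.
MRS = MU_a/MU_o = o/a.
At (5, 22): MRS = 4.4.
That is, one extra unit of a is worth 4.4 units of o at the margin.

MRS = 4.4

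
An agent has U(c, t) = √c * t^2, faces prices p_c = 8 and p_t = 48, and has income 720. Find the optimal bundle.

c* = 18, t* = 12

MU_c = 0.5·c^(-0.5)·t^2 and MU_t = 2·√c·t.
MRS = MU_c/MU_t = (0.25)·t/c.
Tangency: set MRS = p_c/p_t = 8/48 = 1/6.
So (0.25)·t/c = 1/6, i.e. t = (2/3)·c.
Substitute into the budget 8·c + 48·t = 720: 40·c = 720, so c* = 18.
Then t* = (2/3)·18 = 12.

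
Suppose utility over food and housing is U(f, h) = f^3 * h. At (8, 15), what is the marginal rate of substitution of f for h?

MRS = 5.625

MU_f = 3·f^2·h and MU_h = f^3.
MRS = MU_f/MU_h = (3/1)·h/f.
At (8, 15): MRS = 5.625.
The indifference curve has slope −5.625 at this bundle.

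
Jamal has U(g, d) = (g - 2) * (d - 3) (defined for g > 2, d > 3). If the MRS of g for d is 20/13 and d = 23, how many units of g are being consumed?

g = 15

MU_g = (d−3), MU_d = (g−2).
MRS = (d−3)/(g−2).
Substitute d = 23: MRS = 20/(g − 2). Setting this equal to 20/13 gives g − 2 = 20/(20/13) = 13, so g = 15.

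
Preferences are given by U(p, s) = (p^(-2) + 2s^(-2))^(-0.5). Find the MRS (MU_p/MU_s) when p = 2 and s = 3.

For CES with ρ = -2, MRS = (1/2)·(s/p)^3.
At (2, 3): MRS = 27/16.
That is, one extra unit of p is worth 27/16 units of s at the margin.

MRS = 27/16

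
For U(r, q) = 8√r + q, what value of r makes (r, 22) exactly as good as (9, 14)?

U(9, 14) = 38.
Set U(r, 22) = 38 and solve.
With q = 22: 8√r = 38 − 22 = 16, so √r = 2 and r = 4.
Check: U(4, 22) = 38.

r = 4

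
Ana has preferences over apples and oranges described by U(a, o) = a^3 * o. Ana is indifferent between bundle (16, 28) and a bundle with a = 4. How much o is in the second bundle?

U(16, 28) = 114688.
Set U(4, o) = 114688 and solve.
With a = 4: 4^3 = 64, so o = 114688/64 = 1792.
Check: U(4, 1792) = 114688.

o = 1792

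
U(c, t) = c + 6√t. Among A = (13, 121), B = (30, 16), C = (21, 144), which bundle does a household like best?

Evaluate utility at each bundle:
U(A) = 79.000.
U(B) = 54.000.
U(C) = 93.000.
Highest utility is C, so C ≻ A ≻ B.

Bundle C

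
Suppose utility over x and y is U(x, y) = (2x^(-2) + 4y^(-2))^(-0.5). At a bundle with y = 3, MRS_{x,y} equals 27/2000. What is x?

x = 10

For CES with ρ = -2, MRS = (2/4)·(y/x)^3.
Setting (2/4)·(3/x)^3 = 27/2000 gives (3/x)^3 = 27/1000, so 3/x = 0.3 and x = 10.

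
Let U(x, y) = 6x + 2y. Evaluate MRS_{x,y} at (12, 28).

MRS = 3

MU_x = 6, MU_y = 2, so MRS = 6/2 = 3 at every bundle.
At (12, 28): MRS = 3.
So at (12, 28) the consumer would give up 3 units of y for one more unit of x.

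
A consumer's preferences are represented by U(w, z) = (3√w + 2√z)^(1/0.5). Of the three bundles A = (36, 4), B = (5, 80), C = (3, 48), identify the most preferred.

Bundle B

Evaluate utility at each bundle:
U(A) = 484.000.
U(B) = 605.000.
U(C) = 363.000.
Highest utility is B, so B ≻ A ≻ C.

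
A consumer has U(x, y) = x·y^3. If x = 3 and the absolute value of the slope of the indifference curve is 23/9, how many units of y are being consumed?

y = 23

MU_x = y^3 and MU_y = 3·x·y^2.
MRS = MU_x/MU_y = (1/3)·y/x.
Substitute x = 3: MRS = y/9. Setting y/9 = 23/9 gives y = (23/9)·9 = 23.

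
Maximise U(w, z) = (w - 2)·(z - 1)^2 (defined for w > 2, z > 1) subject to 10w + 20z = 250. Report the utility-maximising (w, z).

MU_w = (z−1)^2, MU_z = 2·(w−2)·(z−1).
MRS = (1/2)·(z−1)/(w−2).
Tangency: set MRS = p_w/p_z = 10/20 = 0.5.
So (1/2)·(z − 1)/(w − 2) = 0.5, i.e. (z − 1) = (w − 2).
Rewrite the budget in excess-of-subsistence terms: 10·(w − 2) + 20·(z − 1) = 250 − 10·2 − 20·1 = 210.
Substituting, 30·(w − 2) = 210, so w − 2 = 7 and w* = 9.
Then z − 1 = 7, so z* = 8.

w* = 9, z* = 8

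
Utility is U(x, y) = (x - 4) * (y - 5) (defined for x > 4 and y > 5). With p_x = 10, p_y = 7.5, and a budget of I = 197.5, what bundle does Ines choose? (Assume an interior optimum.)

MU_x = (y−5), MU_y = (x−4).
MRS = (y−5)/(x−4).
Tangency: set MRS = p_x/p_y = 10/7.5 = 4/3.
So (y − 5)/(x − 4) = 4/3, i.e. (y − 5) = (4/3)·(x − 4).
Rewrite the budget in excess-of-subsistence terms: 10·(x − 4) + 7.5·(y − 5) = 197.5 − 10·4 − 7.5·5 = 120.
Substituting, 20·(x − 4) = 120, so x − 4 = 6 and x* = 10.
Then y − 5 = (4/3)·6 = 8, so y* = 13.

x* = 10, y* = 13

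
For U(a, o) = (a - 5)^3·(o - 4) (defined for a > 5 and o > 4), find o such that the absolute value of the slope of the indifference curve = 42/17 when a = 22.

o = 18

MU_a = 3·(a−5)^2·(o−4), MU_o = (a−5)^3.
MRS = (3/1)·(o−4)/(a−5).
Substitute a = 22: MRS = (o − 4)/(17/3). Setting this equal to 42/17 gives o − 4 = (42/17)·(17/3) = 14, so o = 18.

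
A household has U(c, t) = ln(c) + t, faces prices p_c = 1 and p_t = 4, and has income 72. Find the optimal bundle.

c* = 4, t* = 17

MU_c = 1/c, MU_t = 1.
MRS = 1/c ÷ 1.
Tangency: set MRS = p_c/p_t = 1/4 = 0.25.
MRS depends only on c: 1/c = 0.25 ⇒ c* = 1/0.25 = 4.
From the budget, 4·t = 72 − 1·4 = 68, so t* = 17.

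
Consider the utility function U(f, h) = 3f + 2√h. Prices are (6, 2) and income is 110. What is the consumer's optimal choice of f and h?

MU_f = 3, MU_h = 2/(2√h).
MRS = 3 ÷ (2/(2√h)).
Tangency: set MRS = p_f/p_h = 6/2 = 3.
MRS depends only on h: 3·√h = 3 ⇒ √h = 3/3 = 1 ⇒ h* = 1.
From the budget, 6·f = 110 − 2·1 = 108, so f* = 18.

f* = 18, h* = 1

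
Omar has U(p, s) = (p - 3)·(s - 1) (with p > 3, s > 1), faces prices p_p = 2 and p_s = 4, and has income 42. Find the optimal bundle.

p* = 11, s* = 5

MU_p = (s−1), MU_s = (p−3).
MRS = (s−1)/(p−3).
Tangency: set MRS = p_p/p_s = 2/4 = 0.5.
So (s − 1)/(p − 3) = 0.5, i.e. (s − 1) = 0.5·(p − 3).
Rewrite the budget in excess-of-subsistence terms: 2·(p − 3) + 4·(s − 1) = 42 − 2·3 − 4·1 = 32.
Substituting, 4·(p − 3) = 32, so p − 3 = 8 and p* = 11.
Then s − 1 = 0.5·8 = 4, so s* = 5.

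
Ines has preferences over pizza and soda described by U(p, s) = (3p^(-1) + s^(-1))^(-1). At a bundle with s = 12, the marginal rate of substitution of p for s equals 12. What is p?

For CES with ρ = -1, MRS = (3/1)·(s/p)^2.
Setting (3/1)·(12/p)^2 = 12 gives (12/p)^2 = 4, so 12/p = 2 and p = 6.

p = 6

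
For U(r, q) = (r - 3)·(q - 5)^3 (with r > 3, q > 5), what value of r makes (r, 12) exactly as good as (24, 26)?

U(24, 26) = 194481.
Set U(r, 12) = 194481 and solve.
With q = 12: (12 − 5)^3 = 343, so (r − 3) = 194481/343 = 567.
So r = 3 + 567 = 570.
Check: U(570, 12) = 194481.

r = 570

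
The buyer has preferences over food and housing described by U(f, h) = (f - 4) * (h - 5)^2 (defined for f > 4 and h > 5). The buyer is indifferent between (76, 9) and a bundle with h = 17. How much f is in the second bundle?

f = 12

U(76, 9) = 1152.
Set U(f, 17) = 1152 and solve.
With h = 17: (17 − 5)^2 = 144, so (f − 4) = 1152/144 = 8.
So f = 4 + 8 = 12.
Check: U(12, 17) = 1152.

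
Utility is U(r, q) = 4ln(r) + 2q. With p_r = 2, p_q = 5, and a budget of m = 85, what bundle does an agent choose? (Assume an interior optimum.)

r* = 5, q* = 15

MU_r = 4/r, MU_q = 2.
MRS = 4/r ÷ 2.
Tangency: set MRS = p_r/p_q = 2/5 = 0.4.
MRS depends only on r: 2/r = 0.4 ⇒ r* = 2/0.4 = 5.
From the budget, 5·q = 85 − 2·5 = 75, so q* = 15.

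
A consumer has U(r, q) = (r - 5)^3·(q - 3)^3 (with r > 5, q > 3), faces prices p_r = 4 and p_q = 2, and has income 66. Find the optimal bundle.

MU_r = 3·(r−5)^2·(q−3)^3, MU_q = 3·(r−5)^3·(q−3)^2.
MRS = (q−3)/(r−5).
Tangency: set MRS = p_r/p_q = 4/2 = 2.
So (q − 3)/(r − 5) = 2, i.e. (q − 3) = 2·(r − 5).
Rewrite the budget in excess-of-subsistence terms: 4·(r − 5) + 2·(q − 3) = 66 − 4·5 − 2·3 = 40.
Substituting, 8·(r − 5) = 40, so r − 5 = 5 and r* = 10.
Then q − 3 = 2·5 = 10, so q* = 13.

r* = 10, q* = 13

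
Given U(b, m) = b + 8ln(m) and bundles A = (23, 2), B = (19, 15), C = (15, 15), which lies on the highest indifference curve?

Evaluate utility at each bundle:
U(A) = 28.545.
U(B) = 40.664.
U(C) = 36.664.
Highest utility is B, so B ≻ C ≻ A.

Bundle B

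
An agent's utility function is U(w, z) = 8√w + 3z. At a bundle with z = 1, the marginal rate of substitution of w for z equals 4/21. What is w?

MU_w = 8/(2√w), MU_z = 3.
MRS = 8/(2√w) ÷ 3.
MRS depends only on w: (4/3)/√w = 4/21 ⇒ √w = (4/3)/(4/21) = 7 ⇒ w = 49.

w = 49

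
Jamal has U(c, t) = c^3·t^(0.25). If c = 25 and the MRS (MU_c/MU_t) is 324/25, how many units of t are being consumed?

t = 27

MU_c = 3·c^2·t^(0.25) and MU_t = 0.25·c^3·t^(-0.75).
MRS = MU_c/MU_t = (12)·t/c.
Substitute c = 25: MRS = t/(25/12). Setting t/(25/12) = 324/25 gives t = (324/25)·(25/12) = 27.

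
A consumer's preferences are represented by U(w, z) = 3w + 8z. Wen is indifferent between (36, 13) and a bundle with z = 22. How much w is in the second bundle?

w = 12

U(36, 13) = 212.
Set U(w, 22) = 212 and solve.
3w + 8·22 = 212 ⇒ 3w = 36 ⇒ w = 12.
Check: U(12, 22) = 212.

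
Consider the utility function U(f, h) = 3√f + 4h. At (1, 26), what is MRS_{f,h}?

MU_f = 3/(2√f), MU_h = 4.
MRS = 3/(2√f) ÷ 4.
At (1, 26): MRS = 0.375.
The indifference curve has slope −0.375 at this bundle.

MRS = 0.375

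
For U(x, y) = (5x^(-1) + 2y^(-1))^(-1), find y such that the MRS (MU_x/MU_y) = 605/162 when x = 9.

y = 11

For CES with ρ = -1, MRS = (5/2)·(y/x)^2.
Setting (5/2)·(y/9)^2 = 605/162 gives (y/9)^2 = 121/81, so y/9 = 11/9 and y = 11.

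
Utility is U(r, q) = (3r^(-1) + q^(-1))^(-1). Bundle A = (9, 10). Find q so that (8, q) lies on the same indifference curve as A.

q = 120/7

U depends on (r, q) only through S = 3r^(-1) + q^(-1), so equal utility means equal S. At (9, 10): S = 13/30.
With r = 8: 3·8^(-1) = 0.375, so q^(-1) = 13/30 − 0.375 = 7/120.
Hence q = 1/(7/120) = 120/7.
Check: U(8, 120/7) = 2.3077.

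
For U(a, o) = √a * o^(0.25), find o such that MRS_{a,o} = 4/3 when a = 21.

o = 14

MU_a = 0.5·a^(-0.5)·o^(0.25) and MU_o = 0.25·√a·o^(-0.75).
MRS = MU_a/MU_o = (2)·o/a.
Substitute a = 21: MRS = o/10.5. Setting o/10.5 = 4/3 gives o = (4/3)·10.5 = 14.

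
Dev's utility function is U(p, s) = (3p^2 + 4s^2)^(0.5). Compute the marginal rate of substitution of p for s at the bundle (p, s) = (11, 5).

MRS = 1.65

For CES with ρ = 2, MRS = (3/4)·(s/p)^(-1).
At (11, 5): MRS = 1.65.
The indifference curve has slope −1.65 at this bundle.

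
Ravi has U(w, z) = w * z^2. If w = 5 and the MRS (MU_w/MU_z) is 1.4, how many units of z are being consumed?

MU_w = z^2 and MU_z = 2·w·z.
MRS = MU_w/MU_z = (1/2)·z/w.
Substitute w = 5: MRS = z/10. Setting z/10 = 1.4 gives z = 1.4·10 = 14.

z = 14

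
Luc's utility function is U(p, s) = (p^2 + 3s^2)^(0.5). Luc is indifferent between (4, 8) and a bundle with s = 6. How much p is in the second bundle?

p = 10

U depends on (p, s) only through S = p^2 + 3s^2, so equal utility means equal S. At (4, 8): S = 208.
With s = 6: 3·6^2 = 108, so p^2 = 208 − 108 = 100.
Hence p = √100 = 10.
Check: U(10, 6) = 14.4222.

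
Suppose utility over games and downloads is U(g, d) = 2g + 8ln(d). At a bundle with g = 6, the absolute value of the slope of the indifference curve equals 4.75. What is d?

MU_g = 2, MU_d = 8/d.
MRS = 2 ÷ (8/d).
MRS depends only on d: 0.25·d = 4.75 ⇒ d = 4.75/0.25 = 19.

d = 19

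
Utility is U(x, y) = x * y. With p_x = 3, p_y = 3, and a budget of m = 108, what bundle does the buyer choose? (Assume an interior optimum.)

x* = 18, y* = 18

MU_x = y and MU_y = x.
MRS = MU_x/MU_y = y/x.
Tangency: set MRS = p_x/p_y = 3/3 = 1.
So y/x = 1, i.e. y = x.
Substitute into the budget 3·x + 3·y = 108: 6·x = 108, so x* = 18.
Then y* = 18.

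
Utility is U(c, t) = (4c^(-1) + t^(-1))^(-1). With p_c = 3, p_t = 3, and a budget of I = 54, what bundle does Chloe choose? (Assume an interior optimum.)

For CES with ρ = -1, MRS = (4/1)·(t/c)^2.
Tangency: set MRS = p_c/p_t = 3/3 = 1.
So (t/c)^2 = 0.25; taking the square root, t/c = 0.5, i.e. t = 0.5·c.
Substitute into the budget 3·c + 3·t = 54: 4.5·c = 54, so c* = 12 and t* = 0.5·12 = 6.

c* = 12, t* = 6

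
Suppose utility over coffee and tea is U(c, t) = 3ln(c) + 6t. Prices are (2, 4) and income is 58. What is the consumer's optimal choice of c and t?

c* = 1, t* = 14

MU_c = 3/c, MU_t = 6.
MRS = 3/c ÷ 6.
Tangency: set MRS = p_c/p_t = 2/4 = 0.5.
MRS depends only on c: 0.5/c = 0.5 ⇒ c* = 0.5/0.5 = 1.
From the budget, 4·t = 58 − 2·1 = 56, so t* = 14.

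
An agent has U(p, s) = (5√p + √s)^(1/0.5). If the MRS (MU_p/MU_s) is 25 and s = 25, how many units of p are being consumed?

p = 1

For CES with ρ = 0.5, MRS = (5/1)·√(s/p).
Setting (5/1)·√(25/p) = 25 gives √(25/p) = 5, so 25/p = 25 and p = 1.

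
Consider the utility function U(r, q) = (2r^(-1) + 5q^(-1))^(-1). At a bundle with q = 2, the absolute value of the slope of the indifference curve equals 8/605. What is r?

For CES with ρ = -1, MRS = (2/5)·(q/r)^2.
Setting (2/5)·(2/r)^2 = 8/605 gives (2/r)^2 = 4/121, so 2/r = 2/11 and r = 11.

r = 11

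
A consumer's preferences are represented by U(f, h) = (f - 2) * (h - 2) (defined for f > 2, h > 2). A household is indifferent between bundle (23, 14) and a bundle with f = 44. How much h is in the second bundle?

U(23, 14) = 252.
Set U(44, h) = 252 and solve.
With f = 44: (44 − 2) = 42, so (h − 2) = 252/42 = 6.
So h = 2 + 6 = 8.
Check: U(44, 8) = 252.

h = 8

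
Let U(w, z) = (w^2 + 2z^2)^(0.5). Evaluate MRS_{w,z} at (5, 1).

MRS = 2.5

For CES with ρ = 2, MRS = (1/2)·(z/w)^(-1).
At (5, 1): MRS = 2.5.
So at (5, 1) the consumer would give up 2.5 units of z for one more unit of w.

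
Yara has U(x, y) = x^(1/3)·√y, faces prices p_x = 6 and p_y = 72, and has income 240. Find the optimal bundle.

MU_x = 1/3·x^(-2/3)·√y and MU_y = 0.5·x^(1/3)·y^(-0.5).
MRS = MU_x/MU_y = (2/3)·y/x.
Tangency: set MRS = p_x/p_y = 6/72 = 1/12.
So (2/3)·y/x = 1/12, i.e. y = 0.125·x.
Substitute into the budget 6·x + 72·y = 240: 15·x = 240, so x* = 16.
Then y* = 0.125·16 = 2.

x* = 16, y* = 2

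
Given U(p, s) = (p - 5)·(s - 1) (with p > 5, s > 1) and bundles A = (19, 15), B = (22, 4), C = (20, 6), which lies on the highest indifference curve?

Bundle A

Evaluate utility at each bundle:
U(A) = 196.
U(B) = 51.
U(C) = 75.
Highest utility is A, so A ≻ C ≻ B.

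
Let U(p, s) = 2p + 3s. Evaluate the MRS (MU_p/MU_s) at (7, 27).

MU_p = 2, MU_s = 3, so MRS = 2/3 at every bundle.
At (7, 27): MRS = 2/3.
The indifference curve has slope −2/3 at this bundle.

MRS = 2/3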